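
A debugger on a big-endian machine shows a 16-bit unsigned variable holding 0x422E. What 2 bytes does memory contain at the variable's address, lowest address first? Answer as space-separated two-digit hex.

Split into bytes (most-significant first): 42 2E.
Big-endian stores the most-significant byte at the lowest address.
So the memory order matches the most-significant-first order: 42 2E.

42 2E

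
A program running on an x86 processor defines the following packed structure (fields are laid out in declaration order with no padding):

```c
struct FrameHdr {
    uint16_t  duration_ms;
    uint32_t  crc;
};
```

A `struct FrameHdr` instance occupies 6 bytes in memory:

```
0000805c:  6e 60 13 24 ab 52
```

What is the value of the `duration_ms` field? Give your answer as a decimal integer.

24686

`duration_ms` is the first field, at byte offset 0, occupying 2 bytes.
Bytes at offsets 0..1: 6E 60.
Little-endian stores the least-significant byte at the lowest address.
Reassemble most-significant byte first: 60 6E → 0x606E.
0x606E = 24686.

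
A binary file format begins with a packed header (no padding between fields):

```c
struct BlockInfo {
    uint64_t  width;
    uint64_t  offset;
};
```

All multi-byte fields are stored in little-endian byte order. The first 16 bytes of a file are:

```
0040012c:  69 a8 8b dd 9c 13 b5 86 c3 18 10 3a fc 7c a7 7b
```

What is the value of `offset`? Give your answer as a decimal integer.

8910227810523551939

`offset` follows `width` (8 bytes), so it starts at byte offset 8 and occupies 8 bytes.
Bytes at offsets 8..15: C3 18 10 3A FC 7C A7 7B.
In little-endian order the low byte comes first in memory.
Reassemble most-significant byte first: 7B A7 7C FC 3A 10 18 C3 → 0x7BA77CFC3A1018C3.
0x7BA77CFC3A1018C3 = 8910227810523551939.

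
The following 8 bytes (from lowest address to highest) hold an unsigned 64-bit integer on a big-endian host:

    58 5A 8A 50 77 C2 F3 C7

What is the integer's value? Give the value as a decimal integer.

In big-endian order the high byte comes first in memory.
The bytes are already most-significant first: 0x585A8A5077C2F3C7.
0x585A8A5077C2F3C7 = 6366553101452899271.

6366553101452899271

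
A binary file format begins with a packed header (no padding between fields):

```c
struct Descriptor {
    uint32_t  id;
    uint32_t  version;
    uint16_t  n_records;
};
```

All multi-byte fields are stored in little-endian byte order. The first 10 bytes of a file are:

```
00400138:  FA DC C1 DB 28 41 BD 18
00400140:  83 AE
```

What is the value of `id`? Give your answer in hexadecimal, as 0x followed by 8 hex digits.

0xDBC1DCFA

`id` is the first field, at byte offset 0, occupying 4 bytes.
Bytes at offsets 0..3: FA DC C1 DB.
Little-endian stores the least-significant byte at the lowest address.
Reassemble most-significant byte first: DB C1 DC FA → 0xDBC1DCFA.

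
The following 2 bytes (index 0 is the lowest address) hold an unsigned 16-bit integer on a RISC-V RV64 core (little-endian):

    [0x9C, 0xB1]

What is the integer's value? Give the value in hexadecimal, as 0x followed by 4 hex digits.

Little-endian: lowest address holds the least-significant byte.
Reassemble most-significant byte first: B1 9C → 0xB19C.

0xB19C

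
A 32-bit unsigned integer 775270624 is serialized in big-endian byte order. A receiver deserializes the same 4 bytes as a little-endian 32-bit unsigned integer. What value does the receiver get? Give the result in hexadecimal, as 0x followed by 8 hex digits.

775270624 in 32-bit hexadecimal is 0x2E35B0E0.
Stored big-endian, the bytes at ascending addresses are 2E 35 B0 E0.
Read back as little-endian, the first byte is least significant, giving 0xE0B0352E.

0xE0B0352E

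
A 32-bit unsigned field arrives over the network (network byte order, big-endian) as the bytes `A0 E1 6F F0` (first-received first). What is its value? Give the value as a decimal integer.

2699128816

Big-endian stores the most-significant byte at the lowest address.
The bytes are already most-significant first: 0xA0E16FF0.
0xA0E16FF0 = 2699128816.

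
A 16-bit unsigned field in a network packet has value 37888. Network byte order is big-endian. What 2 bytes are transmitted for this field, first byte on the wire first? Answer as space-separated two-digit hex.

37888 in hexadecimal, padded to 16 bits, is 0x9400.
Split into bytes (most-significant first): 94 00.
Big-endian: lowest address holds the most-significant byte.
So the memory order matches the most-significant-first order: 94 00.

94 00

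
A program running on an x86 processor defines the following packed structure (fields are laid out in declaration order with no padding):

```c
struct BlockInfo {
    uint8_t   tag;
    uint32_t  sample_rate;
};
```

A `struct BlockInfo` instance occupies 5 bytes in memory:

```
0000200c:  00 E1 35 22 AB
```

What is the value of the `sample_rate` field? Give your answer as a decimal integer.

`sample_rate` follows `tag` (1 byte), so it starts at byte offset 1 and occupies 4 bytes.
Bytes at offsets 1..4: E1 35 22 AB.
Little-endian: lowest address holds the least-significant byte.
Reassemble most-significant byte first: AB 22 35 E1 → 0xAB2235E1.
0xAB2235E1 = 2871145953.

2871145953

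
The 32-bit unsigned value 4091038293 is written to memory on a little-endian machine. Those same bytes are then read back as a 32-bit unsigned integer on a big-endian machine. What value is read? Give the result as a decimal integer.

1430968563

4091038293 in 32-bit hexadecimal is 0xF3D84A55.
Stored little-endian, the bytes at ascending addresses are 55 4A D8 F3.
Read back as big-endian, the last byte is least significant, giving 0x554AD8F3.
0x554AD8F3 = 1430968563.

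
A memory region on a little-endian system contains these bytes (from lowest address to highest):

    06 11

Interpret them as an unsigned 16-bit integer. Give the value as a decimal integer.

4358

Little-endian: lowest address holds the least-significant byte.
Reassemble most-significant byte first: 11 06 → 0x1106.
0x1106 = 4358.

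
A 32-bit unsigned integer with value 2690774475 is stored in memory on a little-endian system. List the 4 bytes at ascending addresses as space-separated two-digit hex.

2690774475 in hexadecimal, padded to 32 bits, is 0xA061F5CB.
Split into bytes (most-significant first): A0 61 F5 CB.
Little-endian stores the least-significant byte at the lowest address.
So at ascending addresses the bytes are CB F5 61 A0.

CB F5 61 A0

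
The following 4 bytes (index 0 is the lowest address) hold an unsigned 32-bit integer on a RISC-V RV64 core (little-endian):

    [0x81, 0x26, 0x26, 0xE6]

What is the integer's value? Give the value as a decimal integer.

3861259905

Little-endian: lowest address holds the least-significant byte.
Reassemble most-significant byte first: E6 26 26 81 → 0xE6262681.
0xE6262681 = 3861259905.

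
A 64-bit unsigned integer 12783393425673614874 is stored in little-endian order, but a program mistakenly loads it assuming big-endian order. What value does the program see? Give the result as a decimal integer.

12783393425673614874 in 64-bit hexadecimal is 0xB167BC976156F61A.
Stored little-endian, the bytes at ascending addresses are 1A F6 56 61 97 BC 67 B1.
Read back as big-endian, the last byte is least significant, giving 0x1AF6566197BC67B1.
0x1AF6566197BC67B1 = 1942835266414471089.

1942835266414471089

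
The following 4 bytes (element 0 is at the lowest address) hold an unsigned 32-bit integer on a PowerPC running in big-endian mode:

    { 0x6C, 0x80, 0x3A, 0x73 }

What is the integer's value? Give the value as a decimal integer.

1820342899

Big-endian: lowest address holds the most-significant byte.
The bytes are already most-significant first: 0x6C803A73.
0x6C803A73 = 1820342899.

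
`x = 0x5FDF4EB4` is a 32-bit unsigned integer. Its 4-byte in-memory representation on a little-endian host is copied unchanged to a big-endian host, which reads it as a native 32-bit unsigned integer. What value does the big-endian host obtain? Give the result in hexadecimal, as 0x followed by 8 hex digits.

Stored little-endian, the bytes at ascending addresses are B4 4E DF 5F.
Read back as big-endian, the last byte is least significant, giving 0xB44EDF5F.

0xB44EDF5F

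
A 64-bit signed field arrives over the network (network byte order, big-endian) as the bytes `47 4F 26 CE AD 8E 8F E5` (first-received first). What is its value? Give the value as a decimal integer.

5138368368969945061

Big-endian: lowest address holds the most-significant byte.
The bytes are already most-significant first: 0x474F26CEAD8E8FE5.
0x474F26CEAD8E8FE5 = 5138368368969945061.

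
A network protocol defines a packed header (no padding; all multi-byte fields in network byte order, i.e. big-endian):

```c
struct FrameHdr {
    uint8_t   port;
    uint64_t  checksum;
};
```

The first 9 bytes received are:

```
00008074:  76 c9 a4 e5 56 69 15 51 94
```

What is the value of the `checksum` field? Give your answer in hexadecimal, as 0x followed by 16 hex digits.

0xC9A4E55669155194

`checksum` follows `port` (1 byte), so it starts at byte offset 1 and occupies 8 bytes.
Bytes at offsets 1..8: C9 A4 E5 56 69 15 51 94.
Big-endian stores the most-significant byte at the lowest address.
The bytes are already most-significant first: 0xC9A4E55669155194.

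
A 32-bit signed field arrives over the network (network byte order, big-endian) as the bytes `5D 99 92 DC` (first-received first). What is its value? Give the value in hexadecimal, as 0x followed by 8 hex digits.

Big-endian stores the most-significant byte at the lowest address.
The bytes are already most-significant first: 0x5D9992DC.

0x5D9992DC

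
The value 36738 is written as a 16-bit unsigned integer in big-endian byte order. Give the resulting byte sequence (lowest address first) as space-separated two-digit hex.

36738 in hexadecimal, padded to 16 bits, is 0x8F82.
Split into bytes (most-significant first): 8F 82.
In big-endian order the high byte comes first in memory.
So the memory order matches the most-significant-first order: 8F 82.

8F 82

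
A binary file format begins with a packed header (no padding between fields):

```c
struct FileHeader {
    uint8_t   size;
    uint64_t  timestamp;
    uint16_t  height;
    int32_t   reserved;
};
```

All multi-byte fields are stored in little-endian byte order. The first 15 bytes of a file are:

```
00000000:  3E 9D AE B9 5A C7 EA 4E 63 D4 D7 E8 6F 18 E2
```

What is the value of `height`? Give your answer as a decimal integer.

`height` follows `size` (1 B), `timestamp` (8 B), so it starts at offset 1 + 8 = 9 and occupies 2 bytes.
Bytes at offsets 9..10: D4 D7.
Little-endian: lowest address holds the least-significant byte.
Reassemble most-significant byte first: D7 D4 → 0xD7D4.
0xD7D4 = 55252.

55252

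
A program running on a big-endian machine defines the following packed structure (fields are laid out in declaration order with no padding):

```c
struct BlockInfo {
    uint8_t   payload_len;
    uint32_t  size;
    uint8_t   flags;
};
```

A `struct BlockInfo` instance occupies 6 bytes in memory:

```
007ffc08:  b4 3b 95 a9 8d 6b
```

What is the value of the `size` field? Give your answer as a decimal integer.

`size` follows `payload_len` (1 byte), so it starts at byte offset 1 and occupies 4 bytes.
Bytes at offsets 1..4: 3B 95 A9 8D.
Big-endian: lowest address holds the most-significant byte.
The bytes are already most-significant first: 0x3B95A98D.
0x3B95A98D = 999664013.

999664013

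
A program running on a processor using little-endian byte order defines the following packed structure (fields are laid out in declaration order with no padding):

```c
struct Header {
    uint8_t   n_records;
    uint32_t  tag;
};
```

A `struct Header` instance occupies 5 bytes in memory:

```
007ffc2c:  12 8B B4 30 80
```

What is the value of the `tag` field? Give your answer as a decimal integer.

`tag` follows `n_records` (1 byte), so it starts at byte offset 1 and occupies 4 bytes.
Bytes at offsets 1..4: 8B B4 30 80.
Little-endian: lowest address holds the least-significant byte.
Reassemble most-significant byte first: 80 30 B4 8B → 0x8030B48B.
0x8030B48B = 2150675595.

2150675595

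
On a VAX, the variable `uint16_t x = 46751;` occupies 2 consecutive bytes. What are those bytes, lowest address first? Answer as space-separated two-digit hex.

9F B6

46751 in hexadecimal, padded to 16 bits, is 0xB69F.
Split into bytes (most-significant first): B6 9F.
Little-endian: lowest address holds the least-significant byte.
So at ascending addresses the bytes are 9F B6.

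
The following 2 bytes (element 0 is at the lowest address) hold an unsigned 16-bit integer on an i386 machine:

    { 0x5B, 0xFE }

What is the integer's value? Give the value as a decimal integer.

65115

In little-endian order the low byte comes first in memory.
Reassemble most-significant byte first: FE 5B → 0xFE5B.
0xFE5B = 65115.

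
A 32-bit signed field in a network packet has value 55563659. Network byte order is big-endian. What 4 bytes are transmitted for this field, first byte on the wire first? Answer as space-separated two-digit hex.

55563659 in hexadecimal, padded to 32 bits, is 0x034FD58B.
Split into bytes (most-significant first): 03 4F D5 8B.
Big-endian: lowest address holds the most-significant byte.
So the memory order matches the most-significant-first order: 03 4F D5 8B.

03 4F D5 8B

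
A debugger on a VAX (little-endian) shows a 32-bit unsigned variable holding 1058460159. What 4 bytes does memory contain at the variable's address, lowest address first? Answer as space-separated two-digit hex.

1058460159 in hexadecimal, padded to 32 bits, is 0x3F16D1FF.
Split into bytes (most-significant first): 3F 16 D1 FF.
In little-endian order the low byte comes first in memory.
So at ascending addresses the bytes are FF D1 16 3F.

FF D1 16 3F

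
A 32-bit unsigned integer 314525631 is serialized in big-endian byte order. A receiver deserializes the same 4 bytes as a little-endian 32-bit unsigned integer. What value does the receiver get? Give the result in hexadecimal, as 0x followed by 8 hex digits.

314525631 in 32-bit hexadecimal is 0x12BF47BF.
Stored big-endian, the bytes at ascending addresses are 12 BF 47 BF.
Read back as little-endian, the first byte is least significant, giving 0xBF47BF12.

0xBF47BF12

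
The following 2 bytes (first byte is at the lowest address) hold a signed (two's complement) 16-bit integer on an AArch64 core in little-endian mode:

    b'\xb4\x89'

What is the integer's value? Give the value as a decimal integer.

In little-endian order the low byte comes first in memory.
Reassemble most-significant byte first: 89 B4 → 0x89B4.
Top bit is set, so as a signed 16-bit value this is 0x89B4 − 2^16 = -30284.

-30284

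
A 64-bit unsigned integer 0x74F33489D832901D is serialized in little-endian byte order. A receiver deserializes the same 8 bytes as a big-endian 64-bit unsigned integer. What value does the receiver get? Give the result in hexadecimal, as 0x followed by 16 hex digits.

Stored little-endian, the bytes at ascending addresses are 1D 90 32 D8 89 34 F3 74.
Read back as big-endian, the last byte is least significant, giving 0x1D9032D88934F374.

0x1D9032D88934F374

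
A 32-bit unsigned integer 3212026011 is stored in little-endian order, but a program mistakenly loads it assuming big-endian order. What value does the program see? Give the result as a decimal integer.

2610983871

3212026011 in 32-bit hexadecimal is 0xBF73A09B.
Stored little-endian, the bytes at ascending addresses are 9B A0 73 BF.
Read back as big-endian, the last byte is least significant, giving 0x9BA073BF.
0x9BA073BF = 2610983871.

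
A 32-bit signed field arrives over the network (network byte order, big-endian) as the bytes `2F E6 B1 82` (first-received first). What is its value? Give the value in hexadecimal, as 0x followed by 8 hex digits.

0x2FE6B182

Big-endian: lowest address holds the most-significant byte.
The bytes are already most-significant first: 0x2FE6B182.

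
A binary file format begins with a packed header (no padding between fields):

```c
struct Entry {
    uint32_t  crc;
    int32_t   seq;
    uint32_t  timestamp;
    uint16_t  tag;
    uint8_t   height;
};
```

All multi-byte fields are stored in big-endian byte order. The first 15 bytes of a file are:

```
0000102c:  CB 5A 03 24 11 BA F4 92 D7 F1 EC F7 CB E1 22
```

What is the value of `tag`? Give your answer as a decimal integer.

52193

`tag` follows `crc` (4 B), `seq` (4 B), `timestamp` (4 B), so it starts at offset 4 + 4 + 4 = 12 and occupies 2 bytes.
Bytes at offsets 12..13: CB E1.
Big-endian stores the most-significant byte at the lowest address.
The bytes are already most-significant first: 0xCBE1.
0xCBE1 = 52193.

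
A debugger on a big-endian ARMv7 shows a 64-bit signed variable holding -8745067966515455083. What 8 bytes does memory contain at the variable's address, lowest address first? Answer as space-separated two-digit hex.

Two's complement of -8745067966515455083 in 64 bits: 8745067966515455083 = 0x795CB8FB70CD246B; invert → 0x86A347048F32DB94; add 1 → 0x86A347048F32DB95.
Split into bytes (most-significant first): 86 A3 47 04 8F 32 DB 95.
Big-endian stores the most-significant byte at the lowest address.
So the memory order matches the most-significant-first order: 86 A3 47 04 8F 32 DB 95.

86 A3 47 04 8F 32 DB 95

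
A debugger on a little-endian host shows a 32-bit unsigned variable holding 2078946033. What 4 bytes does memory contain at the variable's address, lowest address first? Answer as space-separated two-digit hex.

2078946033 in hexadecimal, padded to 32 bits, is 0x7BEA32F1.
Split into bytes (most-significant first): 7B EA 32 F1.
In little-endian order the low byte comes first in memory.
So at ascending addresses the bytes are F1 32 EA 7B.

F1 32 EA 7B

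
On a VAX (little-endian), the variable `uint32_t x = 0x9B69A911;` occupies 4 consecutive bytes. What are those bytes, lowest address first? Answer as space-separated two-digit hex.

Split into bytes (most-significant first): 9B 69 A9 11.
In little-endian order the low byte comes first in memory.
So at ascending addresses the bytes are 11 A9 69 9B.

11 A9 69 9B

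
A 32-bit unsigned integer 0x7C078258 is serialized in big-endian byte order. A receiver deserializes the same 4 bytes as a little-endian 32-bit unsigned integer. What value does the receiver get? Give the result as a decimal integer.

1484916604

Stored big-endian, the bytes at ascending addresses are 7C 07 82 58.
Read back as little-endian, the first byte is least significant, giving 0x5882077C.
0x5882077C = 1484916604.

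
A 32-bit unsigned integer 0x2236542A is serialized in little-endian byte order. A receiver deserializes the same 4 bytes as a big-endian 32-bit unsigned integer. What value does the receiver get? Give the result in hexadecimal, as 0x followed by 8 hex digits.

0x2A543622

Stored little-endian, the bytes at ascending addresses are 2A 54 36 22.
Read back as big-endian, the last byte is least significant, giving 0x2A543622.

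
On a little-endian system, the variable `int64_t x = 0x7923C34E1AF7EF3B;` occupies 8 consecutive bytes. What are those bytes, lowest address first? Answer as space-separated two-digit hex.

3B EF F7 1A 4E C3 23 79

Split into bytes (most-significant first): 79 23 C3 4E 1A F7 EF 3B.
Little-endian: lowest address holds the least-significant byte.
So at ascending addresses the bytes are 3B EF F7 1A 4E C3 23 79.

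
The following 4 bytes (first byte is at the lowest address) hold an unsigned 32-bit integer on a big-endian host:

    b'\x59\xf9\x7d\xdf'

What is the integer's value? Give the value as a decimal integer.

Big-endian: lowest address holds the most-significant byte.
The bytes are already most-significant first: 0x59F97DDF.
0x59F97DDF = 1509522911.

1509522911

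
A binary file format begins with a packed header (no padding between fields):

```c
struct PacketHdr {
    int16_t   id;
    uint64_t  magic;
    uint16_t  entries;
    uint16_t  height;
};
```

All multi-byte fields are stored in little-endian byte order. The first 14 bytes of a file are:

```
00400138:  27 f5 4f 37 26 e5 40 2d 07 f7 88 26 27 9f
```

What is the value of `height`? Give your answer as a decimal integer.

40743

`height` follows `id` (2 B), `magic` (8 B), `entries` (2 B), so it starts at offset 2 + 8 + 2 = 12 and occupies 2 bytes.
Bytes at offsets 12..13: 27 9F.
Little-endian stores the least-significant byte at the lowest address.
Reassemble most-significant byte first: 9F 27 → 0x9F27.
0x9F27 = 40743.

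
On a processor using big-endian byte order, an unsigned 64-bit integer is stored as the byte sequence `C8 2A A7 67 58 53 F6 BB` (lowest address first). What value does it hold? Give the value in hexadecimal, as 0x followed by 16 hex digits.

In big-endian order the high byte comes first in memory.
The bytes are already most-significant first: 0xC82AA7675853F6BB.

0xC82AA7675853F6BB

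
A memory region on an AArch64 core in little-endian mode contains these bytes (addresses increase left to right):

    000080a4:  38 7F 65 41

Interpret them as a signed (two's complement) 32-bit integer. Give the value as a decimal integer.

Little-endian: lowest address holds the least-significant byte.
Reassemble most-significant byte first: 41 65 7F 38 → 0x41657F38.
0x41657F38 = 1097170744.

1097170744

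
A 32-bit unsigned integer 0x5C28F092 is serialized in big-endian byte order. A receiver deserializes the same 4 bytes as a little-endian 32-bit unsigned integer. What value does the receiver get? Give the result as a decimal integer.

2465212508

Stored big-endian, the bytes at ascending addresses are 5C 28 F0 92.
Read back as little-endian, the first byte is least significant, giving 0x92F0285C.
0x92F0285C = 2465212508.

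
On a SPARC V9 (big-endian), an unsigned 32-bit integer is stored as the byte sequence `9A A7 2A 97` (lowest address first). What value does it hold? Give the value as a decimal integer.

Big-endian: lowest address holds the most-significant byte.
The bytes are already most-significant first: 0x9AA72A97.
0x9AA72A97 = 2594646679.

2594646679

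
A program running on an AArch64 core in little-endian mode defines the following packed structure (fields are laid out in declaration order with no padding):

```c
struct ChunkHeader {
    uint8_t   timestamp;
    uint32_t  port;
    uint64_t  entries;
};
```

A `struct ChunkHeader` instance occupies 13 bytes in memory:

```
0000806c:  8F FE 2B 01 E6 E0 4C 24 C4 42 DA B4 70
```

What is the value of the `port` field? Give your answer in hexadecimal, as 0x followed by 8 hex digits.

0xE6012BFE

`port` follows `timestamp` (1 byte), so it starts at byte offset 1 and occupies 4 bytes.
Bytes at offsets 1..4: FE 2B 01 E6.
Little-endian stores the least-significant byte at the lowest address.
Reassemble most-significant byte first: E6 01 2B FE → 0xE6012BFE.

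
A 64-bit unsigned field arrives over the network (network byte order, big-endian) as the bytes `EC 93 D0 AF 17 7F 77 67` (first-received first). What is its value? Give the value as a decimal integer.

In big-endian order the high byte comes first in memory.
The bytes are already most-significant first: 0xEC93D0AF177F7767.
0xEC93D0AF177F7767 = 17047198464959543143.

17047198464959543143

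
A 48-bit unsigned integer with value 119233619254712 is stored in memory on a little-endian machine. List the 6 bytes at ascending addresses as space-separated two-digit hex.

119233619254712 in hexadecimal, padded to 48 bits, is 0x6C713D855DB8.
Split into bytes (most-significant first): 6C 71 3D 85 5D B8.
In little-endian order the low byte comes first in memory.
So at ascending addresses the bytes are B8 5D 85 3D 71 6C.

B8 5D 85 3D 71 6C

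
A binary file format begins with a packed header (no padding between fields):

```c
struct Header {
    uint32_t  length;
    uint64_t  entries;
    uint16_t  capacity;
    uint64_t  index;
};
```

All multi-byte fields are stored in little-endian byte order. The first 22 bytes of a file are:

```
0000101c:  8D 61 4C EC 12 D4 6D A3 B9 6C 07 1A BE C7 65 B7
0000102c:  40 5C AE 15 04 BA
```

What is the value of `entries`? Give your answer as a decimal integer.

`entries` follows `length` (4 bytes), so it starts at byte offset 4 and occupies 8 bytes.
Bytes at offsets 4..11: 12 D4 6D A3 B9 6C 07 1A.
In little-endian order the low byte comes first in memory.
Reassemble most-significant byte first: 1A 07 6C B9 A3 6D D4 12 → 0x1A076CB9A36DD412.
0x1A076CB9A36DD412 = 1875587314389734418.

1875587314389734418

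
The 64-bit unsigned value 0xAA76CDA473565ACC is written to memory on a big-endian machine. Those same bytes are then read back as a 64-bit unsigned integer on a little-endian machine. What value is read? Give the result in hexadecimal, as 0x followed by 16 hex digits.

Stored big-endian, the bytes at ascending addresses are AA 76 CD A4 73 56 5A CC.
Read back as little-endian, the first byte is least significant, giving 0xCC5A5673A4CD76AA.

0xCC5A5673A4CD76AA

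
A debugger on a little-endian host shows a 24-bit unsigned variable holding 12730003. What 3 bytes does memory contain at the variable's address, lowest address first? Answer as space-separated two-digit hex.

93 3E C2

12730003 in hexadecimal, padded to 24 bits, is 0xC23E93.
Split into bytes (most-significant first): C2 3E 93.
Little-endian: lowest address holds the least-significant byte.
So at ascending addresses the bytes are 93 3E C2.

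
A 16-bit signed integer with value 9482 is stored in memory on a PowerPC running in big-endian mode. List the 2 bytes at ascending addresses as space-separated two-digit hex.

9482 in hexadecimal, padded to 16 bits, is 0x250A.
Split into bytes (most-significant first): 25 0A.
In big-endian order the high byte comes first in memory.
So the memory order matches the most-significant-first order: 25 0A.

25 0A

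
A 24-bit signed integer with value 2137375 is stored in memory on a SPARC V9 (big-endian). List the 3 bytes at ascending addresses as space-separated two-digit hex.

2137375 in hexadecimal, padded to 24 bits, is 0x209D1F.
Split into bytes (most-significant first): 20 9D 1F.
Big-endian stores the most-significant byte at the lowest address.
So the memory order matches the most-significant-first order: 20 9D 1F.

20 9D 1F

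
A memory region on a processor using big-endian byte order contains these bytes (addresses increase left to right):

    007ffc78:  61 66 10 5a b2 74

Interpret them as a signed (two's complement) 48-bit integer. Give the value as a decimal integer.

Big-endian: lowest address holds the most-significant byte.
The bytes are already most-significant first: 0x6166105AB274.
0x6166105AB274 = 107090988937844.

107090988937844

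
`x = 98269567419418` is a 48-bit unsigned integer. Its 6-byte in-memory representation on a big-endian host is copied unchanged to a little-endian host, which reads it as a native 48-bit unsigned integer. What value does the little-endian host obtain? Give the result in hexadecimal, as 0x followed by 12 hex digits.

98269567419418 in 48-bit hexadecimal is 0x59602AA8841A.
Stored big-endian, the bytes at ascending addresses are 59 60 2A A8 84 1A.
Read back as little-endian, the first byte is least significant, giving 0x1A84A82A6059.

0x1A84A82A6059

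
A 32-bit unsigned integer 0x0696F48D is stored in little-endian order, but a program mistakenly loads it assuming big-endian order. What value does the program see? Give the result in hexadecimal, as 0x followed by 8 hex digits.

Stored little-endian, the bytes at ascending addresses are 8D F4 96 06.
Read back as big-endian, the last byte is least significant, giving 0x8DF49606.

0x8DF49606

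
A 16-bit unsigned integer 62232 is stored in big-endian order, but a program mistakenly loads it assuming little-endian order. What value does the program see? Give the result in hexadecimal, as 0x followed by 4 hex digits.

0x18F3

62232 in 16-bit hexadecimal is 0xF318.
Stored big-endian, the bytes at ascending addresses are F3 18.
Read back as little-endian, the first byte is least significant, giving 0x18F3.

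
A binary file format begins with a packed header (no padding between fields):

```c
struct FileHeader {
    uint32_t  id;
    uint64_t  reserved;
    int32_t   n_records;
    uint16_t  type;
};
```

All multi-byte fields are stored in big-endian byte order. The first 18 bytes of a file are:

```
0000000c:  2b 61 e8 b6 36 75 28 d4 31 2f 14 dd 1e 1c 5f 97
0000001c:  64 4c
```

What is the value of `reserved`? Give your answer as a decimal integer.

`reserved` follows `id` (4 bytes), so it starts at byte offset 4 and occupies 8 bytes.
Bytes at offsets 4..11: 36 75 28 D4 31 2F 14 DD.
Big-endian stores the most-significant byte at the lowest address.
The bytes are already most-significant first: 0x367528D4312F14DD.
0x367528D4312F14DD = 3924087542146602205.

3924087542146602205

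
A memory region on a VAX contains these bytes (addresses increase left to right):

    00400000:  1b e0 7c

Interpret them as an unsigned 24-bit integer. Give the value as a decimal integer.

8183835

Little-endian stores the least-significant byte at the lowest address.
Reassemble most-significant byte first: 7C E0 1B → 0x7CE01B.
0x7CE01B = 8183835.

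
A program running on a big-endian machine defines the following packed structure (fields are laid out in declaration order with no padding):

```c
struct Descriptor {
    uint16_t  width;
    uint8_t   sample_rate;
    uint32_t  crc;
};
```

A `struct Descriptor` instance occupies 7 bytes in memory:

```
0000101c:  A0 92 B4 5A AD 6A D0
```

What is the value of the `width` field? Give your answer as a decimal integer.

41106

`width` is the first field, at byte offset 0, occupying 2 bytes.
Bytes at offsets 0..1: A0 92.
Big-endian stores the most-significant byte at the lowest address.
The bytes are already most-significant first: 0xA092.
0xA092 = 41106.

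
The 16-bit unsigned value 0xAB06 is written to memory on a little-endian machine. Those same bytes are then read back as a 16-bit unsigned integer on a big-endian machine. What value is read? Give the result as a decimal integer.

1707

Stored little-endian, the bytes at ascending addresses are 06 AB.
Read back as big-endian, the last byte is least significant, giving 0x06AB.
0x06AB = 1707.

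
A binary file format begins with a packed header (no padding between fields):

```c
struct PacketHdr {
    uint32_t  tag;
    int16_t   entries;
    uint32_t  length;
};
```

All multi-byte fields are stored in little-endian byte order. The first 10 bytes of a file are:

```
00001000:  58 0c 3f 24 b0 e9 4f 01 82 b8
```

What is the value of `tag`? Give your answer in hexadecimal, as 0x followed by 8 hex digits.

0x243F0C58

`tag` is the first field, at byte offset 0, occupying 4 bytes.
Bytes at offsets 0..3: 58 0C 3F 24.
Little-endian: lowest address holds the least-significant byte.
Reassemble most-significant byte first: 24 3F 0C 58 → 0x243F0C58.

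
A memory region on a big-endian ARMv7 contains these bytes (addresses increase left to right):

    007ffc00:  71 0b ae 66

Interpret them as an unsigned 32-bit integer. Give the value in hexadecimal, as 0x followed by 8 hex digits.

0x710BAE66

Big-endian: lowest address holds the most-significant byte.
The bytes are already most-significant first: 0x710BAE66.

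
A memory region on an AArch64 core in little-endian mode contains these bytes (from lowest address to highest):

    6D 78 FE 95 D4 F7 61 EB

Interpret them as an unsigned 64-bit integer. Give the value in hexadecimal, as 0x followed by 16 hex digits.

In little-endian order the low byte comes first in memory.
Reassemble most-significant byte first: EB 61 F7 D4 95 FE 78 6D → 0xEB61F7D495FE786D.

0xEB61F7D495FE786D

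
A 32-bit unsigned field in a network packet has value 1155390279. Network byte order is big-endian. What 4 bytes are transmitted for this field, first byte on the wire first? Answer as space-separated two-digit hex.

1155390279 in hexadecimal, padded to 32 bits, is 0x44DDDB47.
Split into bytes (most-significant first): 44 DD DB 47.
Big-endian stores the most-significant byte at the lowest address.
So the memory order matches the most-significant-first order: 44 DD DB 47.

44 DD DB 47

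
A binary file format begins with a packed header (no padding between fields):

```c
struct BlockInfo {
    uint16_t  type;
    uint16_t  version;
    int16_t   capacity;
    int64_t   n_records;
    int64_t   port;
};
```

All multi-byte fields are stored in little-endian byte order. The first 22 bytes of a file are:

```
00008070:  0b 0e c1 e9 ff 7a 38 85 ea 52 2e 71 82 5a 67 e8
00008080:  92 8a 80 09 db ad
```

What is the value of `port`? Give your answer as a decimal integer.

-5919126837563037593

`port` follows `type` (2 B), `version` (2 B), `capacity` (2 B), `n_records` (8 B), so it starts at offset 2 + 2 + 2 + 8 = 14 and occupies 8 bytes.
Bytes at offsets 14..21: 67 E8 92 8A 80 09 DB AD.
Little-endian stores the least-significant byte at the lowest address.
Reassemble most-significant byte first: AD DB 09 80 8A 92 E8 67 → 0xADDB09808A92E867.
Top bit is set, so as a signed 64-bit value this is 0xADDB09808A92E867 − 2^64 = -5919126837563037593.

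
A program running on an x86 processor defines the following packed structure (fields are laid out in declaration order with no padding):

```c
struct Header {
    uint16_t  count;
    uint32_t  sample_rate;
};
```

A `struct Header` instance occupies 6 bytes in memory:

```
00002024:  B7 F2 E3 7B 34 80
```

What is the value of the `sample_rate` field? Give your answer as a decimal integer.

2150923235

`sample_rate` follows `count` (2 bytes), so it starts at byte offset 2 and occupies 4 bytes.
Bytes at offsets 2..5: E3 7B 34 80.
Little-endian: lowest address holds the least-significant byte.
Reassemble most-significant byte first: 80 34 7B E3 → 0x80347BE3.
0x80347BE3 = 2150923235.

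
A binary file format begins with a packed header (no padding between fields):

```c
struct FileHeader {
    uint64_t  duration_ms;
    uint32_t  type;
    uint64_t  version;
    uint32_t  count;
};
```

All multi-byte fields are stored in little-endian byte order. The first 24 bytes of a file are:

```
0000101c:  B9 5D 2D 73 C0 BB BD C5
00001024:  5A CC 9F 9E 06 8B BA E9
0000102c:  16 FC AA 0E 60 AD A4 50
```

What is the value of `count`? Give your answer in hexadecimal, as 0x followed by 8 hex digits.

`count` follows `duration_ms` (8 B), `type` (4 B), `version` (8 B), so it starts at offset 8 + 4 + 8 = 20 and occupies 4 bytes.
Bytes at offsets 20..23: 60 AD A4 50.
Little-endian stores the least-significant byte at the lowest address.
Reassemble most-significant byte first: 50 A4 AD 60 → 0x50A4AD60.

0x50A4AD60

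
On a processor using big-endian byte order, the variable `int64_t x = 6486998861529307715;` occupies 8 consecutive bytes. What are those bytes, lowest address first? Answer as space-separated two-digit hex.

6486998861529307715 in hexadecimal, padded to 64 bits, is 0x5A0673184FD15A43.
Split into bytes (most-significant first): 5A 06 73 18 4F D1 5A 43.
In big-endian order the high byte comes first in memory.
So the memory order matches the most-significant-first order: 5A 06 73 18 4F D1 5A 43.

5A 06 73 18 4F D1 5A 43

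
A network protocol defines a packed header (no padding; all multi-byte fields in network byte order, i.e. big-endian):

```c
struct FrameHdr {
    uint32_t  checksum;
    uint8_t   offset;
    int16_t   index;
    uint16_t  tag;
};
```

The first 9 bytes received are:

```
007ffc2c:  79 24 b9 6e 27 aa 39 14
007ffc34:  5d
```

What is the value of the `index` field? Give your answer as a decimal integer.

-21959

`index` follows `checksum` (4 B), `offset` (1 B), so it starts at offset 4 + 1 = 5 and occupies 2 bytes.
Bytes at offsets 5..6: AA 39.
In big-endian order the high byte comes first in memory.
The bytes are already most-significant first: 0xAA39.
Top bit is set, so as a signed 16-bit value this is 0xAA39 − 2^16 = -21959.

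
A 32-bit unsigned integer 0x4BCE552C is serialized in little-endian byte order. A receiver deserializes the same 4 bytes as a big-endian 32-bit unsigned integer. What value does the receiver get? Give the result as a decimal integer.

Stored little-endian, the bytes at ascending addresses are 2C 55 CE 4B.
Read back as big-endian, the last byte is least significant, giving 0x2C55CE4B.
0x2C55CE4B = 743820875.

743820875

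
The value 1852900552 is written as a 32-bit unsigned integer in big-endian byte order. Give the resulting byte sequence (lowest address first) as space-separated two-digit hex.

1852900552 in hexadecimal, padded to 32 bits, is 0x6E7104C8.
Split into bytes (most-significant first): 6E 71 04 C8.
In big-endian order the high byte comes first in memory.
So the memory order matches the most-significant-first order: 6E 71 04 C8.

6E 71 04 C8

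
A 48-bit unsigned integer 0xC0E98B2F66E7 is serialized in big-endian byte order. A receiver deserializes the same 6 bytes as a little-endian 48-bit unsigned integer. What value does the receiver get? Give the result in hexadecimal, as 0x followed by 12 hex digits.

Stored big-endian, the bytes at ascending addresses are C0 E9 8B 2F 66 E7.
Read back as little-endian, the first byte is least significant, giving 0xE7662F8BE9C0.

0xE7662F8BE9C0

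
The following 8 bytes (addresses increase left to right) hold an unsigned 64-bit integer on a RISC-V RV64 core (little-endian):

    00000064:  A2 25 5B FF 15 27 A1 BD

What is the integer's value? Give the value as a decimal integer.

13664245719850755490

Little-endian stores the least-significant byte at the lowest address.
Reassemble most-significant byte first: BD A1 27 15 FF 5B 25 A2 → 0xBDA12715FF5B25A2.
0xBDA12715FF5B25A2 = 13664245719850755490.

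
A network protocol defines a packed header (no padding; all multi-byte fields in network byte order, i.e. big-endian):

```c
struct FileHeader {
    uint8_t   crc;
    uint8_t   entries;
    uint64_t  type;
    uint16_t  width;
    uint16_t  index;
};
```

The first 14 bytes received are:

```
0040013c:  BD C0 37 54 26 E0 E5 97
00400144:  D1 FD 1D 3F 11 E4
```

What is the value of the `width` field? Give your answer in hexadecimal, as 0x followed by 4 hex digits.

`width` follows `crc` (1 B), `entries` (1 B), `type` (8 B), so it starts at offset 1 + 1 + 8 = 10 and occupies 2 bytes.
Bytes at offsets 10..11: 1D 3F.
In big-endian order the high byte comes first in memory.
The bytes are already most-significant first: 0x1D3F.

0x1D3F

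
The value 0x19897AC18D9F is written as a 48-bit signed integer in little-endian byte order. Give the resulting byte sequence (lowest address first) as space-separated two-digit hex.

9F 8D C1 7A 89 19

Split into bytes (most-significant first): 19 89 7A C1 8D 9F.
Little-endian stores the least-significant byte at the lowest address.
So at ascending addresses the bytes are 9F 8D C1 7A 89 19.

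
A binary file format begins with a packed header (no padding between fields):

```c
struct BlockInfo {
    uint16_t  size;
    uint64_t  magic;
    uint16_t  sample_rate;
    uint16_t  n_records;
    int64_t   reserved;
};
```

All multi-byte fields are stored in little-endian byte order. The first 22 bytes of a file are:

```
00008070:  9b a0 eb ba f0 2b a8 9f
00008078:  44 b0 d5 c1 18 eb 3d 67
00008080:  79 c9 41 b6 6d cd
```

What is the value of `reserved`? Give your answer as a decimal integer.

-3644056129803557059

`reserved` follows `size` (2 B), `magic` (8 B), `sample_rate` (2 B), `n_records` (2 B), so it starts at offset 2 + 8 + 2 + 2 = 14 and occupies 8 bytes.
Bytes at offsets 14..21: 3D 67 79 C9 41 B6 6D CD.
Little-endian stores the least-significant byte at the lowest address.
Reassemble most-significant byte first: CD 6D B6 41 C9 79 67 3D → 0xCD6DB641C979673D.
Top bit is set, so as a signed 64-bit value this is 0xCD6DB641C979673D − 2^64 = -3644056129803557059.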